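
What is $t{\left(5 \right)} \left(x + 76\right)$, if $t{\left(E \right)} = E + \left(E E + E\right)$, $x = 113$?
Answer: $6615$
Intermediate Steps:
$t{\left(E \right)} = E^{2} + 2 E$ ($t{\left(E \right)} = E + \left(E^{2} + E\right) = E + \left(E + E^{2}\right) = E^{2} + 2 E$)
$t{\left(5 \right)} \left(x + 76\right) = 5 \left(2 + 5\right) \left(113 + 76\right) = 5 \cdot 7 \cdot 189 = 35 \cdot 189 = 6615$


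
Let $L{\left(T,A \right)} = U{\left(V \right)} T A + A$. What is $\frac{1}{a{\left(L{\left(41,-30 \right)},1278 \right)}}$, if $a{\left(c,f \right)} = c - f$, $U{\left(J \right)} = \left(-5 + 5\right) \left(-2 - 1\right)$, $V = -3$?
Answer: $- \frac{1}{1308} \approx -0.00076453$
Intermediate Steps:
$U{\left(J \right)} = 0$ ($U{\left(J \right)} = 0 \left(-3\right) = 0$)
$L{\left(T,A \right)} = A$ ($L{\left(T,A \right)} = 0 T A + A = 0 A + A = 0 + A = A$)
$\frac{1}{a{\left(L{\left(41,-30 \right)},1278 \right)}} = \frac{1}{-30 - 1278} = \frac{1}{-1308} = - \frac{1}{1308}$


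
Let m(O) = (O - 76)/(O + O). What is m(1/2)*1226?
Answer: -92563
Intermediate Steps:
m(O) = (-76 + O)/(2*O) (m(O) = (-76 + O)/((2*O)) = (-76 + O)*(1/(2*O)) = (-76 + O)/(2*O))
m(1/2)*1226 = ((-76 + 1/2)/(2*(1/2)))*1226 = ((-76 + ½)/(2*(½)))*1226 = ((½)*2*(-151/2))*1226 = -151/2*1226 = -92563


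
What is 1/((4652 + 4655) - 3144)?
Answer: 1/6163 ≈ 0.00016226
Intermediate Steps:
1/((4652 + 4655) - 3144) = 1/(9307 - 3144) = 1/6163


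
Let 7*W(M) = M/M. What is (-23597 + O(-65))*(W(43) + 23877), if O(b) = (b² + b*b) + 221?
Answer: -2494731640/7 ≈ -3.5639e+8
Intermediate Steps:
W(M) = ⅐ (W(M) = (M/M)/7 = (⅐)*1 = ⅐)
O(b) = 221 + 2*b² (O(b) = (b² + b²) + 221 = 2*b² + 221 = 221 + 2*b²)
(-23597 + O(-65))*(W(43) + 23877) = (-23597 + (221 + 2*(-65)²))*(⅐ + 23877) = (-23597 + (221 + 2*4225))*(167140/7) = (-23597 + (221 + 8450))*(167140/7) = (-23597 + 8671)*(167140/7) = -14926*167140/7 = -2494731640/7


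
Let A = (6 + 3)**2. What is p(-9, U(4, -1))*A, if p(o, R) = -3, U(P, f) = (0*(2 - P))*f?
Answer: -243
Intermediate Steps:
U(P, f) = 0 (U(P, f) = 0*f = 0)
A = 81 (A = 9**2 = 81)
p(-9, U(4, -1))*A = -3*81 = -243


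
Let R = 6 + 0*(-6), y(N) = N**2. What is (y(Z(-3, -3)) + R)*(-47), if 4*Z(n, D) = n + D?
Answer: -1551/4 ≈ -387.75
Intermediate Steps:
Z(n, D) = D/4 + n/4 (Z(n, D) = (n + D)/4 = (D + n)/4 = D/4 + n/4)
R = 6 (R = 6 + 0 = 6)
(y(Z(-3, -3)) + R)*(-47) = (((1/4)*(-3) + (1/4)*(-3))**2 + 6)*(-47) = ((-3/4 - 3/4)**2 + 6)*(-47) = ((-3/2)**2 + 6)*(-47) = (9/4 + 6)*(-47) = (33/4)*(-47) = -1551/4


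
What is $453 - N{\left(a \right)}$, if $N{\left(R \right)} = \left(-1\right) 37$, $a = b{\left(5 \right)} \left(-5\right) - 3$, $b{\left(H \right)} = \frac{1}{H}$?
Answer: $490$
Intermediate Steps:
$a = -4$ ($a = \frac{1}{5} \left(-5\right) - 3 = -1 - 3 = -4$)
$N{\left(R \right)} = -37$
$453 - N{\left(a \right)} = 453 - -37 = 453 + 37 = 490$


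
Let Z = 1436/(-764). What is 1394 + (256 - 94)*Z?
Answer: 208096/191 ≈ 1089.5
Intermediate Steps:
Z = -359/191 (Z = 1436*(-1/764) = -359/191 ≈ -1.8796)
1394 + (256 - 94)*Z = 1394 + (256 - 94)*(-359/191) = 1394 + 162*(-359/191) = 1394 - 58158/191 = 208096/191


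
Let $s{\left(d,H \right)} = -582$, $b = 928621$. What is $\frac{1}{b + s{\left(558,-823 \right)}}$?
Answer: $\frac{1}{928039} \approx 1.0775 \cdot 10^{-6}$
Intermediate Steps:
$\frac{1}{b + s{\left(558,-823 \right)}} = \frac{1}{928621 - 582} = \frac{1}{928039}$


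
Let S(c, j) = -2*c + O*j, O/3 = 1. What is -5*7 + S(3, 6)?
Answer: -23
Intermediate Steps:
O = 3 (O = 3*1 = 3)
S(c, j) = -2*c + 3*j
-5*7 + S(3, 6) = -5*7 + (-2*3 + 3*6) = -35 + (-6 + 18) = -35 + 12 = -23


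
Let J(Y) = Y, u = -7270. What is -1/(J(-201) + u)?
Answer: 1/7471 ≈ 0.00013385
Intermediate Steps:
-1/(J(-201) + u) = -1/(-201 - 7270) = -1/(-7471) = -1*(-1/7471) = 1/7471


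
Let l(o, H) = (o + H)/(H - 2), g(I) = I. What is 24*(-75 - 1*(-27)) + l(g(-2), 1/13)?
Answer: -1151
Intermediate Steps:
l(o, H) = (H + o)/(-2 + H)
24*(-75 - 1*(-27)) + l(g(-2), 1/13) = 24*(-75 - 1*(-27)) + (1/13 - 2)/(-2 + 1/13) = 24*(-75 + 27) + (1/13 - 2)/(-2 + 1/13) = 24*(-48) - 25/13/(-25/13) = -1152 - 13/25*(-25/13) = -1152 + 1 = -1151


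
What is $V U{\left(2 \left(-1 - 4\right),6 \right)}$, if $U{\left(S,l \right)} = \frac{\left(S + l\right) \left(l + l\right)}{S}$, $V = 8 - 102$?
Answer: $- \frac{2256}{5} \approx -451.2$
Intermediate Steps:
$V = -94$ ($V = 8 - 102 = -94$)
$U{\left(S,l \right)} = \frac{2 l \left(S + l\right)}{S}$ ($U{\left(S,l \right)} = \frac{\left(S + l\right) 2 l}{S} = \frac{2 l \left(S + l\right)}{S}$)
$V U{\left(2 \left(-1 - 4\right),6 \right)} = - 94 \cdot 2 \cdot 6 \frac{1}{2 \left(-1 - 4\right)} \left(2 \left(-1 - 4\right) + 6\right) = - 94 \cdot 2 \cdot 6 \frac{1}{2 \left(-5\right)} \left(2 \left(-5\right) + 6\right) = - 94 \cdot 2 \cdot 6 \frac{1}{-10} \left(-10 + 6\right) = - 94 \cdot 2 \cdot 6 \left(- \frac{1}{10}\right) \left(-4\right) = \left(-94\right) \frac{24}{5} = - \frac{2256}{5}$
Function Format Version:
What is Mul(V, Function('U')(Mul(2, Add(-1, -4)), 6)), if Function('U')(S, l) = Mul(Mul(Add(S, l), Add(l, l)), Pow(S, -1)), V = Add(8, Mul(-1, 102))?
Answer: Rational(-2256, 5) ≈ -451.20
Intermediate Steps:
V = -94 (V = Add(8, -102) = -94)
Function('U')(S, l) = Mul(2, l, Pow(S, -1), Add(S, l)) (Function('U')(S, l) = Mul(Mul(Add(S, l), Mul(2, l)), Pow(S, -1)) = Mul(Mul(2, l, Add(S, l)), Pow(S, -1)) = Mul(2, l, Pow(S, -1), Add(S, l)))
Mul(V, Function('U')(Mul(2, Add(-1, -4)), 6)) = Mul(-94, Mul(2, 6, Pow(Mul(2, Add(-1, -4)), -1), Add(Mul(2, Add(-1, -4)), 6))) = Mul(-94, Mul(2, 6, Pow(Mul(2, -5), -1), Add(Mul(2, -5), 6))) = Mul(-94, Mul(2, 6, Pow(-10, -1), Add(-10, 6))) = Mul(-94, Mul(2, 6, Rational(-1, 10), -4)) = Mul(-94, Rational(24, 5)) = Rational(-2256, 5)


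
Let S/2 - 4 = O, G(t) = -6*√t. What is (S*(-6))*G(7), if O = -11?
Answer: -504*√7 ≈ -1333.5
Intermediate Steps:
S = -14 (S = 8 + 2*(-11) = 8 - 22 = -14)
(S*(-6))*G(7) = (-14*(-6))*(-6*√7) = 84*(-6*√7) = -504*√7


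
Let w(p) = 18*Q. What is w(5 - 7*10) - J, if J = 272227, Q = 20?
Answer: -271867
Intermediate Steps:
w(p) = 360 (w(p) = 18*20 = 360)
w(5 - 7*10) - J = 360 - 1*272227 = 360 - 272227 = -271867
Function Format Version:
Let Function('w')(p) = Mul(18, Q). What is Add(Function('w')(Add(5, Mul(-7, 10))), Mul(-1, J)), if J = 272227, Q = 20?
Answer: -271867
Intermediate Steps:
Function('w')(p) = 360 (Function('w')(p) = Mul(18, 20) = 360)
Add(Function('w')(Add(5, Mul(-7, 10))), Mul(-1, J)) = Add(360, Mul(-1, 272227)) = Add(360, -272227) = -271867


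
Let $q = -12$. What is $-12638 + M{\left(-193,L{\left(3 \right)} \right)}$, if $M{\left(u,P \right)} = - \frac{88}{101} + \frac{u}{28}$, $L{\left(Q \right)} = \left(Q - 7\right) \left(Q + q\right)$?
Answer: $- \frac{35762221}{2828} \approx -12646.0$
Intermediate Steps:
$L{\left(Q \right)} = \left(-12 + Q\right) \left(-7 + Q\right)$ ($L{\left(Q \right)} = \left(Q - 7\right) \left(Q - 12\right) = \left(-7 + Q\right) \left(-12 + Q\right) = \left(-12 + Q\right) \left(-7 + Q\right)$)
$M{\left(u,P \right)} = - \frac{88}{101} + \frac{u}{28}$ ($M{\left(u,P \right)} = \left(-88\right) \frac{1}{101} + u \frac{1}{28} = - \frac{88}{101} + \frac{u}{28}$)
$-12638 + M{\left(-193,L{\left(3 \right)} \right)} = -12638 + \left(- \frac{88}{101} + \frac{1}{28} \left(-193\right)\right) = -12638 - \frac{21957}{2828} = - \frac{35762221}{2828}$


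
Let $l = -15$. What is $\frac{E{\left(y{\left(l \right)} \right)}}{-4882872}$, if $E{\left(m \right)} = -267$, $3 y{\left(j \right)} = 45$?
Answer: $\frac{89}{1627624} \approx 5.4681 \cdot 10^{-5}$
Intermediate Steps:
$y{\left(j \right)} = 15$ ($y{\left(j \right)} = \frac{1}{3} \cdot 45 = 15$)
$\frac{E{\left(y{\left(l \right)} \right)}}{-4882872} = - \frac{267}{-4882872} = \left(-267\right) \left(- \frac{1}{4882872}\right) = \frac{89}{1627624}$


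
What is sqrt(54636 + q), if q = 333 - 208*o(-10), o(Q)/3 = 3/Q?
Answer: sqrt(1378905)/5 ≈ 234.85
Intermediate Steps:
o(Q) = 9/Q (o(Q) = 3*(3/Q) = 9/Q)
q = 2601/5 (q = 333 - 1872/(-10) = 333 - 1872*(-1)/10 = 333 - 208*(-9/10) = 333 + 936/5 = 2601/5 ≈ 520.20)
sqrt(54636 + q) = sqrt(54636 + 2601/5) = sqrt(275781/5) = sqrt(1378905)/5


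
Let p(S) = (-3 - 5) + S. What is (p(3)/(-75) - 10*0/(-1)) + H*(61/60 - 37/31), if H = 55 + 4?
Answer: -6429/620 ≈ -10.369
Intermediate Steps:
p(S) = -8 + S
H = 59
(p(3)/(-75) - 10*0/(-1)) + H*(61/60 - 37/31) = ((-8 + 3)/(-75) - 10*0/(-1)) + 59*(61/60 - 37/31) = (-5*(-1/75) + 0*(-1)) + 59*(61*(1/60) - 37*1/31) = (1/15 + 0) + 59*(61/60 - 37/31) = 1/15 + 59*(-329/1860) = 1/15 - 19411/1860 = -6429/620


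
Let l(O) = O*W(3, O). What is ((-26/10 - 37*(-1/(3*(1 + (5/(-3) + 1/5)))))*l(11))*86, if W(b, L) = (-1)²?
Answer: -961136/35 ≈ -27461.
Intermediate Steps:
W(b, L) = 1
l(O) = O (l(O) = O*1 = O)
((-26/10 - 37*(-1/(3*(1 + (5/(-3) + 1/5)))))*l(11))*86 = ((-26/10 - 37*(-1/(3*(1 + (5/(-3) + 1/5)))))*11)*86 = ((-26*⅒ - 37*(-1/(3*(1 + (5*(-⅓) + 1*(⅕))))))*11)*86 = ((-13/5 - 37*(-1/(3*(1 + (-5/3 + ⅕)))))*11)*86 = ((-13/5 - 37*(-1/(3*(1 - 22/15))))*11)*86 = ((-13/5 - 37/((-3*(-7/15))))*11)*86 = ((-13/5 - 37/7/5)*11)*86 = ((-13/5 - 37*5/7)*11)*86 = ((-13/5 - 185/7)*11)*86 = -1016/35*11*86 = -11176/35*86 = -961136/35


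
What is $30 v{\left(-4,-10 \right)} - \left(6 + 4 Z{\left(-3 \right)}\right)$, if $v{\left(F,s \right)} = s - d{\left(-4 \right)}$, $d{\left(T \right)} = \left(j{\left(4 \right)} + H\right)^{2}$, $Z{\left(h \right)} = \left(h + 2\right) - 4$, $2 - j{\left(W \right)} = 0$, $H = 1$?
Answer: $-556$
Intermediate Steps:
$j{\left(W \right)} = 2$ ($j{\left(W \right)} = 2 - 0 = 2 + 0 = 2$)
$Z{\left(h \right)} = -2 + h$ ($Z{\left(h \right)} = \left(2 + h\right) - 4 = -2 + h$)
$d{\left(T \right)} = 9$ ($d{\left(T \right)} = \left(2 + 1\right)^{2} = 3^{2} = 9$)
$v{\left(F,s \right)} = -9 + s$ ($v{\left(F,s \right)} = s - 9 = -9 + s$)
$30 v{\left(-4,-10 \right)} - \left(6 + 4 Z{\left(-3 \right)}\right) = 30 \left(-9 - 10\right) - \left(6 + 4 \left(-2 - 3\right)\right) = 30 \left(-19\right) - -14 = -570 + \left(-6 + 20\right) = -570 + 14 = -556$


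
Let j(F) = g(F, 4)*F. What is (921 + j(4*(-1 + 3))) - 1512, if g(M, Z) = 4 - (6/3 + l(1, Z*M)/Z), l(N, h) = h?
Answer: -639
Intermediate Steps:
g(M, Z) = 2 - M (g(M, Z) = 4 - (6/3 + (Z*M)/Z) = 4 - (6*(⅓) + (M*Z)/Z) = 4 - (2 + M) = 4 + (-2 - M) = 2 - M)
j(F) = F*(2 - F) (j(F) = (2 - F)*F = F*(2 - F))
(921 + j(4*(-1 + 3))) - 1512 = (921 + (4*(-1 + 3))*(2 - 4*(-1 + 3))) - 1512 = (921 + (4*2)*(2 - 4*2)) - 1512 = (921 + 8*(2 - 1*8)) - 1512 = (921 + 8*(2 - 8)) - 1512 = (921 + 8*(-6)) - 1512 = (921 - 48) - 1512 = 873 - 1512 = -639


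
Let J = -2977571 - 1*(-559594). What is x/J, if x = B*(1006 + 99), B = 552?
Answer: -609960/2417977 ≈ -0.25226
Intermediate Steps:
J = -2417977 (J = -2977571 + 559594 = -2417977)
x = 609960 (x = 552*(1006 + 99) = 552*1105 = 609960)
x/J = 609960/(-2417977) = 609960*(-1/2417977) = -609960/2417977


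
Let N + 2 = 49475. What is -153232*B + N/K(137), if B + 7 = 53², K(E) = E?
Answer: -58821731295/137 ≈ -4.2936e+8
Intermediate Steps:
N = 49473 (N = -2 + 49475 = 49473)
B = 2802 (B = -7 + 53² = -7 + 2809 = 2802)
-153232*B + N/K(137) = -153232/(1/2802) + 49473/137 = -153232/1/2802 + 49473*(1/137) = -153232*2802 + 49473/137 = -429356064 + 49473/137 = -58821731295/137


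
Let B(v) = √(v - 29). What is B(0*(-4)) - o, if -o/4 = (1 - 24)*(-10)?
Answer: 920 + I*√29 ≈ 920.0 + 5.3852*I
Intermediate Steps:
B(v) = √(-29 + v)
o = -920 (o = -4*(1 - 24)*(-10) = -(-92)*(-10) = -4*230 = -920)
B(0*(-4)) - o = √(-29 + 0*(-4)) - 1*(-920) = √(-29 + 0) + 920 = √(-29) + 920 = I*√29 + 920 = 920 + I*√29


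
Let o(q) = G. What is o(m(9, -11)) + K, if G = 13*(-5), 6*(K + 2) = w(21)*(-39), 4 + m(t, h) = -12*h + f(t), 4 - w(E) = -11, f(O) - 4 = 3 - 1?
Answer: -329/2 ≈ -164.50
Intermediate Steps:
f(O) = 6 (f(O) = 4 + (3 - 1) = 4 + 2 = 6)
w(E) = 15 (w(E) = 4 - 1*(-11) = 4 + 11 = 15)
m(t, h) = 2 - 12*h (m(t, h) = -4 + (-12*h + 6) = -4 + (6 - 12*h) = 2 - 12*h)
K = -199/2 (K = -2 + (15*(-39))/6 = -2 + (⅙)*(-585) = -2 - 195/2 = -199/2 ≈ -99.500)
G = -65
o(q) = -65
o(m(9, -11)) + K = -65 - 199/2 = -329/2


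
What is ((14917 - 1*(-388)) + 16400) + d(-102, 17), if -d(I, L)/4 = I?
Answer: 32113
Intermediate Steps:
d(I, L) = -4*I
((14917 - 1*(-388)) + 16400) + d(-102, 17) = ((14917 - 1*(-388)) + 16400) - 4*(-102) = ((14917 + 388) + 16400) + 408 = (15305 + 16400) + 408 = 31705 + 408 = 32113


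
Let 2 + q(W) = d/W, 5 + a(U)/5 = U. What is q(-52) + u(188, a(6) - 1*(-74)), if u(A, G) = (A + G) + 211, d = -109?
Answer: 24861/52 ≈ 478.10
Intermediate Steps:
a(U) = -25 + 5*U
q(W) = -2 - 109/W
u(A, G) = 211 + A + G
q(-52) + u(188, a(6) - 1*(-74)) = (-2 - 109/(-52)) + (211 + 188 + ((-25 + 5*6) - 1*(-74))) = (-2 - 109*(-1/52)) + (211 + 188 + ((-25 + 30) + 74)) = (-2 + 109/52) + (211 + 188 + (5 + 74)) = 5/52 + (211 + 188 + 79) = 5/52 + 478 = 24861/52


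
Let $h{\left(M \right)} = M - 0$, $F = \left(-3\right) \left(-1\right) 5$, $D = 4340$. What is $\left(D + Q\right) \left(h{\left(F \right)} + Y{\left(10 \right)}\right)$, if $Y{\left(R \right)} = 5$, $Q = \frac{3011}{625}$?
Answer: $\frac{10862044}{125} \approx 86896.0$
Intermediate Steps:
$Q = \frac{3011}{625}$ ($Q = 3011 \cdot \frac{1}{625} = \frac{3011}{625} \approx 4.8176$)
$F = 15$ ($F = 3 \cdot 5 = 15$)
$h{\left(M \right)} = M$ ($h{\left(M \right)} = M + 0 = M$)
$\left(D + Q\right) \left(h{\left(F \right)} + Y{\left(10 \right)}\right) = \left(4340 + \frac{3011}{625}\right) \left(15 + 5\right) = \frac{2715511}{625} \cdot 20 = \frac{10862044}{125}$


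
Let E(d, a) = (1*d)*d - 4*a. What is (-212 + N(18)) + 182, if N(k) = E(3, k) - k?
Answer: -111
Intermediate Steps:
E(d, a) = d² - 4*a (E(d, a) = d*d - 4*a = d² - 4*a)
N(k) = 9 - 5*k (N(k) = (3² - 4*k) - k = (9 - 4*k) - k = 9 - 5*k)
(-212 + N(18)) + 182 = (-212 + (9 - 5*18)) + 182 = (-212 + (9 - 90)) + 182 = (-212 - 81) + 182 = -293 + 182 = -111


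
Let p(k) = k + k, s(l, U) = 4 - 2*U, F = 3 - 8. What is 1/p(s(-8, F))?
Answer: 1/28 ≈ 0.035714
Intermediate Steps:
F = -5
p(k) = 2*k
1/p(s(-8, F)) = 1/(2*(4 - 2*(-5))) = 1/(2*(4 + 10)) = 1/(2*14) = 1/28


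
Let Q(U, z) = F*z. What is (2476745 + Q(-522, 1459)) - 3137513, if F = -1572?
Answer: -2954316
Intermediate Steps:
Q(U, z) = -1572*z
(2476745 + Q(-522, 1459)) - 3137513 = (2476745 - 1572*1459) - 3137513 = (2476745 - 2293548) - 3137513 = 183197 - 3137513 = -2954316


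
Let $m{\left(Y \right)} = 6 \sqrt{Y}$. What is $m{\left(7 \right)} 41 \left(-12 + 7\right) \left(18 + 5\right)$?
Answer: $- 28290 \sqrt{7} \approx -74848.0$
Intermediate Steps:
$m{\left(7 \right)} 41 \left(-12 + 7\right) \left(18 + 5\right) = 6 \sqrt{7} \cdot 41 \left(-12 + 7\right) \left(18 + 5\right) = 246 \sqrt{7} \left(\left(-5\right) 23\right) = 246 \sqrt{7} \left(-115\right) = - 28290 \sqrt{7}$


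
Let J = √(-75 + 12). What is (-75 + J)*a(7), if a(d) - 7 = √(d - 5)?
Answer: -3*(7 + √2)*(25 - I*√7) ≈ -631.07 + 66.786*I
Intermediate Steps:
a(d) = 7 + √(-5 + d) (a(d) = 7 + √(d - 5) = 7 + √(-5 + d))
J = 3*I*√7 (J = √(-63) = 3*I*√7 ≈ 7.9373*I)
(-75 + J)*a(7) = (-75 + 3*I*√7)*(7 + √(-5 + 7)) = (-75 + 3*I*√7)*(7 + √2)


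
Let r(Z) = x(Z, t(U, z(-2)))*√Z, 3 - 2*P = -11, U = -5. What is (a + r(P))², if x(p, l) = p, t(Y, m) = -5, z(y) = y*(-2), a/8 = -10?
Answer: 6743 - 1120*√7 ≈ 3779.8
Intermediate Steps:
a = -80 (a = 8*(-10) = -80)
z(y) = -2*y
P = 7 (P = 3/2 - ½*(-11) = 3/2 + 11/2 = 7)
r(Z) = Z^(3/2) (r(Z) = Z*√Z = Z^(3/2))
(a + r(P))² = (-80 + 7^(3/2))² = (-80 + 7*√7)²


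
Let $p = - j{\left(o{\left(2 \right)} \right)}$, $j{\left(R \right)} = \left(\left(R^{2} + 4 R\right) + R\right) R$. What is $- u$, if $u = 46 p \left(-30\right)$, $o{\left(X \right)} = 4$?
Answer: $-198720$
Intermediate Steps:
$j{\left(R \right)} = R \left(R^{2} + 5 R\right)$ ($j{\left(R \right)} = \left(R^{2} + 5 R\right) R = R \left(R^{2} + 5 R\right)$)
$p = -144$ ($p = - 4^{2} \left(5 + 4\right) = - 16 \cdot 9 = \left(-1\right) 144 = -144$)
$u = 198720$ ($u = 46 \left(-144\right) \left(-30\right) = \left(-6624\right) \left(-30\right) = 198720$)
$- u = \left(-1\right) 198720 = -198720$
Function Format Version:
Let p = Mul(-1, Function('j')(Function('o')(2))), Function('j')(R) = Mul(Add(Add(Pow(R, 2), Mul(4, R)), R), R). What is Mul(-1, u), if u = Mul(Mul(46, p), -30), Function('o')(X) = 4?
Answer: -198720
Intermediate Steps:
Function('j')(R) = Mul(R, Add(Pow(R, 2), Mul(5, R))) (Function('j')(R) = Mul(Add(Pow(R, 2), Mul(5, R)), R) = Mul(R, Add(Pow(R, 2), Mul(5, R))))
p = -144 (p = Mul(-1, Mul(Pow(4, 2), Add(5, 4))) = Mul(-1, Mul(16, 9)) = Mul(-1, 144) = -144)
u = 198720 (u = Mul(Mul(46, -144), -30) = Mul(-6624, -30) = 198720)
Mul(-1, u) = Mul(-1, 198720) = -198720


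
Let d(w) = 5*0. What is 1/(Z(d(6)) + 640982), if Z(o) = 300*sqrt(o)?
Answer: 1/640982 ≈ 1.5601e-6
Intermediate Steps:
d(w) = 0
1/(Z(d(6)) + 640982) = 1/(300*sqrt(0) + 640982) = 1/(300*0 + 640982) = 1/(0 + 640982) = 1/640982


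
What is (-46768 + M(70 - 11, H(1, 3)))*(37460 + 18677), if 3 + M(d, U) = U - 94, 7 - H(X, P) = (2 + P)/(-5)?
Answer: -2630411409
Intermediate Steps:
H(X, P) = 37/5 + P/5 (H(X, P) = 7 - (2 + P)/(-5) = 7 - (2 + P)*(-1)/5 = 7 - (-2/5 - P/5) = 7 + (2/5 + P/5) = 37/5 + P/5)
M(d, U) = -97 + U (M(d, U) = -3 + (U - 94) = -3 + (-94 + U) = -97 + U)
(-46768 + M(70 - 11, H(1, 3)))*(37460 + 18677) = (-46768 + (-97 + (37/5 + (1/5)*3)))*(37460 + 18677) = (-46768 + (-97 + (37/5 + 3/5)))*56137 = (-46768 + (-97 + 8))*56137 = (-46768 - 89)*56137 = -46857*56137 = -2630411409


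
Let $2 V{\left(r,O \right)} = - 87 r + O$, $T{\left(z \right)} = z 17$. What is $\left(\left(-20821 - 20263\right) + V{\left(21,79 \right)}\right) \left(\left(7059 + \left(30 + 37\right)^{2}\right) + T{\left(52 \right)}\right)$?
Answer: $-521621856$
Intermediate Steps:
$T{\left(z \right)} = 17 z$
$V{\left(r,O \right)} = \frac{O}{2} - \frac{87 r}{2}$ ($V{\left(r,O \right)} = \frac{- 87 r + O}{2} = \frac{O - 87 r}{2} = \frac{O}{2} - \frac{87 r}{2}$)
$\left(\left(-20821 - 20263\right) + V{\left(21,79 \right)}\right) \left(\left(7059 + \left(30 + 37\right)^{2}\right) + T{\left(52 \right)}\right) = \left(\left(-20821 - 20263\right) + \left(\frac{1}{2} \cdot 79 - \frac{1827}{2}\right)\right) \left(\left(7059 + \left(30 + 37\right)^{2}\right) + 17 \cdot 52\right) = \left(-41084 + \left(\frac{79}{2} - \frac{1827}{2}\right)\right) \left(\left(7059 + 67^{2}\right) + 884\right) = \left(-41084 - 874\right) \left(\left(7059 + 4489\right) + 884\right) = - 41958 \left(11548 + 884\right) = \left(-41958\right) 12432 = -521621856$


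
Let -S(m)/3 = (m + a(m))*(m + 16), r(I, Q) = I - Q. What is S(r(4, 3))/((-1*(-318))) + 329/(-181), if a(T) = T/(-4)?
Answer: -148727/76744 ≈ -1.9380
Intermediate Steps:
a(T) = -T/4 (a(T) = T*(-¼) = -T/4)
S(m) = -9*m*(16 + m)/4 (S(m) = -3*(m - m/4)*(m + 16) = -3*3*m/4*(16 + m) = -9*m*(16 + m)/4)
S(r(4, 3))/((-1*(-318))) + 329/(-181) = (9*(4 - 1*3)*(-16 - (4 - 1*3))/4)/((-1*(-318))) + 329/(-181) = (9*(4 - 3)*(-16 - (4 - 3))/4)/318 + 329*(-1/181) = ((9/4)*1*(-16 - 1*1))*(1/318) - 329/181 = ((9/4)*1*(-16 - 1))*(1/318) - 329/181 = ((9/4)*1*(-17))*(1/318) - 329/181 = -153/4*1/318 - 329/181 = -51/424 - 329/181 = -148727/76744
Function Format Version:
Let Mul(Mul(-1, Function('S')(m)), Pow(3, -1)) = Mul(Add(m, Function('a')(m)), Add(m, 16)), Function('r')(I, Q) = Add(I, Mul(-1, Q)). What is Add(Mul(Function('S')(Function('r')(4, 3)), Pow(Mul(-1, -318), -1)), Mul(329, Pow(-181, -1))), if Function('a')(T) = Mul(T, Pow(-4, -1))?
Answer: Rational(-148727, 76744) ≈ -1.9380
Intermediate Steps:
Function('a')(T) = Mul(Rational(-1, 4), T) (Function('a')(T) = Mul(T, Rational(-1, 4)) = Mul(Rational(-1, 4), T))
Function('S')(m) = Mul(Rational(-9, 4), m, Add(16, m)) (Function('S')(m) = Mul(-3, Mul(Add(m, Mul(Rational(-1, 4), m)), Add(m, 16))) = Mul(-3, Mul(Mul(Rational(3, 4), m), Add(16, m))) = Mul(-3, Mul(Rational(3, 4), m, Add(16, m))) = Mul(Rational(-9, 4), m, Add(16, m)))
Add(Mul(Function('S')(Function('r')(4, 3)), Pow(Mul(-1, -318), -1)), Mul(329, Pow(-181, -1))) = Add(Mul(Mul(Rational(9, 4), Add(4, Mul(-1, 3)), Add(-16, Mul(-1, Add(4, Mul(-1, 3))))), Pow(Mul(-1, -318), -1)), Mul(329, Pow(-181, -1))) = Add(Mul(Mul(Rational(9, 4), Add(4, -3), Add(-16, Mul(-1, Add(4, -3)))), Pow(318, -1)), Mul(329, Rational(-1, 181))) = Add(Mul(Mul(Rational(9, 4), 1, Add(-16, Mul(-1, 1))), Rational(1, 318)), Rational(-329, 181)) = Add(Mul(Mul(Rational(9, 4), 1, Add(-16, -1)), Rational(1, 318)), Rational(-329, 181)) = Add(Mul(Mul(Rational(9, 4), 1, -17), Rational(1, 318)), Rational(-329, 181)) = Add(Mul(Rational(-153, 4), Rational(1, 318)), Rational(-329, 181)) = Add(Rational(-51, 424), Rational(-329, 181)) = Rational(-148727, 76744)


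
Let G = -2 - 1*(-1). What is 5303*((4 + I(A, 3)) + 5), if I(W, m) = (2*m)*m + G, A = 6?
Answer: 137878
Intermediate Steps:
G = -1 (G = -2 + 1 = -1)
I(W, m) = -1 + 2*m² (I(W, m) = (2*m)*m - 1 = 2*m² - 1 = -1 + 2*m²)
5303*((4 + I(A, 3)) + 5) = 5303*((4 + (-1 + 2*3²)) + 5) = 5303*((4 + (-1 + 2*9)) + 5) = 5303*((4 + (-1 + 18)) + 5) = 5303*((4 + 17) + 5) = 5303*(21 + 5) = 5303*26 = 137878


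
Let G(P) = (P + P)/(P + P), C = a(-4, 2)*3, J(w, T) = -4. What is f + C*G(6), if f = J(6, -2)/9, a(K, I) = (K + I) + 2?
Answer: -4/9 ≈ -0.44444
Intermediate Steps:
a(K, I) = 2 + I + K (a(K, I) = (I + K) + 2 = 2 + I + K)
f = -4/9 ≈ -0.44444
C = 0 (C = (2 + 2 - 4)*3 = 0*3 = 0)
G(P) = 1 (G(P) = (2*P)/((2*P)) = (2*P)*(1/(2*P)) = 1)
f + C*G(6) = -4/9 + 0*1 = -4/9 + 0 = -4/9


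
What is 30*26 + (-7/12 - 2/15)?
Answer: 46757/60 ≈ 779.28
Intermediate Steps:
30*26 + (-7/12 - 2/15) = 780 + (-7*1/12 - 2*1/15) = 780 + (-7/12 - 2/15) = 780 - 43/60 = 46757/60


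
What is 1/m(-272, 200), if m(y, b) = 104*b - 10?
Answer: 1/20790 ≈ 4.8100e-5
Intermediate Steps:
m(y, b) = -10 + 104*b
1/m(-272, 200) = 1/(-10 + 104*200) = 1/(-10 + 20800) = 1/20790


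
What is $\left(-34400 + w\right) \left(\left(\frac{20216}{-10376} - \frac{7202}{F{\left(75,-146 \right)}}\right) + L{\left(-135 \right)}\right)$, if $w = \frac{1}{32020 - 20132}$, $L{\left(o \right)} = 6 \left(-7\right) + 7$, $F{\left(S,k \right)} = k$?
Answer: $- \frac{479364226143009}{1125567728} \approx -4.2589 \cdot 10^{5}$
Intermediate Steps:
$L{\left(o \right)} = -35$ ($L{\left(o \right)} = -42 + 7 = -35$)
$w = \frac{1}{11888}$ ($w = \frac{1}{32020 - 20132} = \frac{1}{11888} \approx 8.4118 \cdot 10^{-5}$)
$\left(-34400 + w\right) \left(\left(\frac{20216}{-10376} - \frac{7202}{F{\left(75,-146 \right)}}\right) + L{\left(-135 \right)}\right) = \left(-34400 + \frac{1}{11888}\right) \left(\left(\frac{20216}{-10376} - \frac{7202}{-146}\right) - 35\right) = - \frac{408947199 \left(\left(20216 \left(- \frac{1}{10376}\right) - - \frac{3601}{73}\right) - 35\right)}{11888} = - \frac{408947199 \left(\left(- \frac{2527}{1297} + \frac{3601}{73}\right) - 35\right)}{11888} = - \frac{408947199 \left(\frac{4486026}{94681} - 35\right)}{11888} = \left(- \frac{408947199}{11888}\right) \frac{1172191}{94681} = - \frac{479364226143009}{1125567728}$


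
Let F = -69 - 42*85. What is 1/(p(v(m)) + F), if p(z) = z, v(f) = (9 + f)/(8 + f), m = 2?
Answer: -10/36379 ≈ -0.00027488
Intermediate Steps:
v(f) = (9 + f)/(8 + f)
F = -3639 (F = -69 - 3570 = -3639)
1/(p(v(m)) + F) = 1/((9 + 2)/(8 + 2) - 3639) = 1/(11/10 - 3639) = 1/(-36379/10) = -10/36379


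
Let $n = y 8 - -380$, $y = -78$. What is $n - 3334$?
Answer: $-3578$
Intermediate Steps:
$n = -244$ ($n = \left(-78\right) 8 - -380 = -624 + 380 = -244$)
$n - 3334 = -244 - 3334 = -3578$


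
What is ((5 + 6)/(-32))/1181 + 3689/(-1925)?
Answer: -19919409/10392800 ≈ -1.9167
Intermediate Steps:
((5 + 6)/(-32))/1181 + 3689/(-1925) = -1/32*11*(1/1181) + 3689*(-1/1925) = -11/32*1/1181 - 527/275 = -11/37792 - 527/275 = -19919409/10392800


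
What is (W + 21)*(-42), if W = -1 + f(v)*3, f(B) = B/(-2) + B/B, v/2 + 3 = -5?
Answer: -1974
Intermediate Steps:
v = -16 (v = -6 + 2*(-5) = -6 - 10 = -16)
f(B) = 1 - B/2 (f(B) = B*(-1/2) + 1 = -B/2 + 1 = 1 - B/2)
W = 26 (W = -1 + (1 - 1/2*(-16))*3 = -1 + (1 + 8)*3 = -1 + 9*3 = -1 + 27 = 26)
(W + 21)*(-42) = (26 + 21)*(-42) = 47*(-42) = -1974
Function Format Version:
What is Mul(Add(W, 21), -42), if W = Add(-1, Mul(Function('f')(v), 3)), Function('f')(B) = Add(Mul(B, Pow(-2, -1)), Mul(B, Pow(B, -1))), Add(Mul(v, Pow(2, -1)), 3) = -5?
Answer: -1974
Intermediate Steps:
v = -16 (v = Add(-6, Mul(2, -5)) = Add(-6, -10) = -16)
Function('f')(B) = Add(1, Mul(Rational(-1, 2), B)) (Function('f')(B) = Add(Mul(B, Rational(-1, 2)), 1) = Add(Mul(Rational(-1, 2), B), 1) = Add(1, Mul(Rational(-1, 2), B)))
W = 26 (W = Add(-1, Mul(Add(1, Mul(Rational(-1, 2), -16)), 3)) = Add(-1, Mul(Add(1, 8), 3)) = Add(-1, Mul(9, 3)) = Add(-1, 27) = 26)
Mul(Add(W, 21), -42) = Mul(Add(26, 21), -42) = Mul(47, -42) = -1974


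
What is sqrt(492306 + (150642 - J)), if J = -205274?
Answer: sqrt(848222) ≈ 920.99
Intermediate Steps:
sqrt(492306 + (150642 - J)) = sqrt(492306 + (150642 - 1*(-205274))) = sqrt(492306 + (150642 + 205274)) = sqrt(492306 + 355916) = sqrt(848222)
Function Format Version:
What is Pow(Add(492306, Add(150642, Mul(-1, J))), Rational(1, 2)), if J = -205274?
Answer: Pow(848222, Rational(1, 2)) ≈ 920.99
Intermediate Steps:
Pow(Add(492306, Add(150642, Mul(-1, J))), Rational(1, 2)) = Pow(Add(492306, Add(150642, Mul(-1, -205274))), Rational(1, 2)) = Pow(Add(492306, Add(150642, 205274)), Rational(1, 2)) = Pow(Add(492306, 355916), Rational(1, 2)) = Pow(848222, Rational(1, 2))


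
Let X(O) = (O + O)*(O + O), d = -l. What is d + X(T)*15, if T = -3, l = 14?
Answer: 526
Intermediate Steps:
d = -14 (d = -1*14 = -14)
X(O) = 4*O² (X(O) = (2*O)*(2*O) = 4*O²)
d + X(T)*15 = -14 + (4*(-3)²)*15 = -14 + (4*9)*15 = -14 + 36*15 = -14 + 540 = 526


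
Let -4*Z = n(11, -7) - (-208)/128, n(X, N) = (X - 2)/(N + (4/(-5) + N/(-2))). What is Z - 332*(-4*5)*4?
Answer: 36546721/1376 ≈ 26560.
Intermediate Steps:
n(X, N) = (-2 + X)/(-⅘ + N/2) (n(X, N) = (-2 + X)/(N + (4*(-⅕) + N*(-½))) = (-2 + X)/(N + (-⅘ - N/2)) = (-2 + X)/(-⅘ + N/2))
Z = 161/1376 (Z = -(10*(-2 + 11)/(-8 + 5*(-7)) - (-208)/128)/4 = -(10*9/(-8 - 35) - (-208)/128)/4 = -(10*9/(-43) - 1*(-13/8))/4 = -(10*(-1/43)*9 + 13/8)/4 = -(-90/43 + 13/8)/4 = -¼*(-161/344) = 161/1376 ≈ 0.11701)
Z - 332*(-4*5)*4 = 161/1376 - 332*(-4*5)*4 = 161/1376 - (-6640)*4 = 161/1376 - 332*(-80) = 161/1376 + 26560 = 36546721/1376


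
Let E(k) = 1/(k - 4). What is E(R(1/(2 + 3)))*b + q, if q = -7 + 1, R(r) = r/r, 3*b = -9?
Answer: -5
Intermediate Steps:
b = -3 (b = (⅓)*(-9) = -3)
R(r) = 1
q = -6
E(k) = 1/(-4 + k)
E(R(1/(2 + 3)))*b + q = -3/(-4 + 1) - 6 = -3/(-3) - 6 = -⅓*(-3) - 6 = 1 - 6 = -5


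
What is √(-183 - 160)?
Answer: 7*I*√7 ≈ 18.52*I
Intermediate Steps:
√(-183 - 160) = √(-343) = 7*I*√7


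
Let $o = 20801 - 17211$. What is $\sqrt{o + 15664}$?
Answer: $\sqrt{19254} \approx 138.76$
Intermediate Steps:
$o = 3590$
$\sqrt{o + 15664} = \sqrt{3590 + 15664} = \sqrt{19254}$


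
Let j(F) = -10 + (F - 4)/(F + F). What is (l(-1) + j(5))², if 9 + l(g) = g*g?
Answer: 32041/100 ≈ 320.41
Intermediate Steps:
j(F) = -10 + (-4 + F)/(2*F) (j(F) = -10 + (-4 + F)/((2*F)) = -10 + (-4 + F)*(1/(2*F)) = -10 + (-4 + F)/(2*F))
l(g) = -9 + g² (l(g) = -9 + g*g = -9 + g²)
(l(-1) + j(5))² = ((-9 + (-1)²) + (-19/2 - 2/5))² = ((-9 + 1) + (-19/2 - 2*⅕))² = (-8 + (-19/2 - ⅖))² = (-8 - 99/10)² = (-179/10)² = 32041/100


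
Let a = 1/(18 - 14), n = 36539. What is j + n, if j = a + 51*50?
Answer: 156357/4 ≈ 39089.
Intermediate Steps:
a = ¼ (a = 1/4 = ¼ ≈ 0.25000)
j = 10201/4 (j = ¼ + 51*50 = ¼ + 2550 = 10201/4 ≈ 2550.3)
j + n = 10201/4 + 36539 = 156357/4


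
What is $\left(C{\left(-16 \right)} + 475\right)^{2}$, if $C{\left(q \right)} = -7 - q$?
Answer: $234256$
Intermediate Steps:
$\left(C{\left(-16 \right)} + 475\right)^{2} = \left(\left(-7 - -16\right) + 475\right)^{2} = \left(\left(-7 + 16\right) + 475\right)^{2} = \left(9 + 475\right)^{2} = 484^{2} = 234256$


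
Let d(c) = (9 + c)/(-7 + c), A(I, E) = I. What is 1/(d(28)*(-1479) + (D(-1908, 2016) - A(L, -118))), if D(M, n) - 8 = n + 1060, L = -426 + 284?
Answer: 7/4341 ≈ 0.0016125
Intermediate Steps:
L = -142
D(M, n) = 1068 + n (D(M, n) = 8 + (n + 1060) = 8 + (1060 + n) = 1068 + n)
d(c) = (9 + c)/(-7 + c)
1/(d(28)*(-1479) + (D(-1908, 2016) - A(L, -118))) = 1/(((9 + 28)/(-7 + 28))*(-1479) + ((1068 + 2016) - 1*(-142))) = 1/((37/21)*(-1479) + (3084 + 142)) = 1/(((1/21)*37)*(-1479) + 3226) = 1/((37/21)*(-1479) + 3226) = 1/(-18241/7 + 3226) = 1/(4341/7) = 7/4341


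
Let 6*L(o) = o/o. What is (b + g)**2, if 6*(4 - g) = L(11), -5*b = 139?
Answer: 18395521/32400 ≈ 567.76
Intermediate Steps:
b = -139/5 (b = -1/5*139 = -139/5 ≈ -27.800)
L(o) = 1/6 (L(o) = (o/o)/6 = (1/6)*1 = 1/6)
g = 143/36 (g = 4 - 1/6*1/6 = 4 - 1/36 = 143/36 ≈ 3.9722)
(b + g)**2 = (-139/5 + 143/36)**2 = (-4289/180)**2 = 18395521/32400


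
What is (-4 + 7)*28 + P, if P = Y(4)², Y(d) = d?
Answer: 100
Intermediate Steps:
P = 16 (P = 4² = 16)
(-4 + 7)*28 + P = (-4 + 7)*28 + 16 = 3*28 + 16 = 84 + 16 = 100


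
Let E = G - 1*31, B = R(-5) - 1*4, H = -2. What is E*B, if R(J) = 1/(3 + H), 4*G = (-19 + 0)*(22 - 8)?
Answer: 585/2 ≈ 292.50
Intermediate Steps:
G = -133/2 (G = ((-19 + 0)*(22 - 8))/4 = (-19*14)/4 = (¼)*(-266) = -133/2 ≈ -66.500)
R(J) = 1 (R(J) = 1/(3 - 2) = 1/1 = 1)
B = -3 (B = 1 - 1*4 = 1 - 4 = -3)
E = -195/2 (E = -133/2 - 1*31 = -133/2 - 31 = -195/2 ≈ -97.500)
E*B = -195/2*(-3) = 585/2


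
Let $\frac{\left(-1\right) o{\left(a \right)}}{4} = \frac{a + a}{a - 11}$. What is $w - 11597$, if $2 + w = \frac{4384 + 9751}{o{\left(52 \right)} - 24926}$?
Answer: $- \frac{11859188353}{1022382} \approx -11600.0$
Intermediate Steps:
$o{\left(a \right)} = - \frac{8 a}{-11 + a}$ ($o{\left(a \right)} = - 4 \frac{a + a}{a - 11} = - 4 \frac{2 a}{-11 + a} = - \frac{8 a}{-11 + a}$)
$w = - \frac{2624299}{1022382}$ ($w = -2 + \frac{4384 + 9751}{\left(-8\right) 52 \frac{1}{-11 + 52} - 24926} = -2 + \frac{14135}{\left(-8\right) 52 \cdot \frac{1}{41} - 24926} = -2 + \frac{14135}{- \frac{416}{41} - 24926} = -2 + \frac{14135}{- \frac{1022382}{41}} = -2 + 14135 \left(- \frac{41}{1022382}\right) = -2 - \frac{579535}{1022382} = - \frac{2624299}{1022382} \approx -2.5668$)
$w - 11597 = - \frac{2624299}{1022382} - 11597 = - \frac{11859188353}{1022382}$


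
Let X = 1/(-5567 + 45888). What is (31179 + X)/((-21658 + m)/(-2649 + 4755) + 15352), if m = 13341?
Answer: 529519355352/260659096279 ≈ 2.0315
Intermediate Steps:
X = 1/40321 ≈ 2.4801e-5
(31179 + X)/((-21658 + m)/(-2649 + 4755) + 15352) = (31179 + 1/40321)/((-21658 + 13341)/(-2649 + 4755) + 15352) = 1257168460/(40321*(-8317/2106 + 15352)) = 1257168460/(40321*(32322995/2106)) = (1257168460/40321)*(2106/32322995) = 529519355352/260659096279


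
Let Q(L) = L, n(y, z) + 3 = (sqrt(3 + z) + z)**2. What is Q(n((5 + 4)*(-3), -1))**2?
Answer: 8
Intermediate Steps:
n(y, z) = -3 + (z + sqrt(3 + z))**2 (n(y, z) = -3 + (sqrt(3 + z) + z)**2 = -3 + (z + sqrt(3 + z))**2)
Q(n((5 + 4)*(-3), -1))**2 = (-3 + (-1 + sqrt(3 - 1))**2)**2 = (-3 + (-1 + sqrt(2))**2)**2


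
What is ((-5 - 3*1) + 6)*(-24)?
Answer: 48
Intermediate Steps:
((-5 - 3*1) + 6)*(-24) = ((-5 - 3) + 6)*(-24) = (-8 + 6)*(-24) = -2*(-24) = 48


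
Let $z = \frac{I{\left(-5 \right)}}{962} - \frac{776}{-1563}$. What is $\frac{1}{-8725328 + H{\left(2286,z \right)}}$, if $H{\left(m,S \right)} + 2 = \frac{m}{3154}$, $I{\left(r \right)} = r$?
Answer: $- \frac{1577}{13759844267} \approx -1.1461 \cdot 10^{-7}$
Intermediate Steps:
$z = \frac{738697}{1503606}$ ($z = - \frac{5}{962} - \frac{776}{-1563} = \left(-5\right) \frac{1}{962} - - \frac{776}{1563} = - \frac{5}{962} + \frac{776}{1563} = \frac{738697}{1503606} \approx 0.49128$)
$H{\left(m,S \right)} = -2 + \frac{m}{3154}$
$\frac{1}{-8725328 + H{\left(2286,z \right)}} = \frac{1}{-8725328 + \left(-2 + \frac{1}{3154} \cdot 2286\right)} = \frac{1}{-8725328 + \left(-2 + \frac{1143}{1577}\right)} = \frac{1}{-8725328 - \frac{2011}{1577}} = \frac{1}{- \frac{13759844267}{1577}} = - \frac{1577}{13759844267}$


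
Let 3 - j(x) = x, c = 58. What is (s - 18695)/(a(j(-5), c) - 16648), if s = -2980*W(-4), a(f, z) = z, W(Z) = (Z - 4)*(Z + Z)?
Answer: 13961/1106 ≈ 12.623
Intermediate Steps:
j(x) = 3 - x
W(Z) = 2*Z*(-4 + Z) (W(Z) = (-4 + Z)*(2*Z) = 2*Z*(-4 + Z))
s = -190720 (s = -5960*(-4)*(-4 - 4) = -5960*(-4)*(-8) = -2980*64 = -190720)
(s - 18695)/(a(j(-5), c) - 16648) = (-190720 - 18695)/(58 - 16648) = -209415/(-16590) = -209415*(-1/16590) = 13961/1106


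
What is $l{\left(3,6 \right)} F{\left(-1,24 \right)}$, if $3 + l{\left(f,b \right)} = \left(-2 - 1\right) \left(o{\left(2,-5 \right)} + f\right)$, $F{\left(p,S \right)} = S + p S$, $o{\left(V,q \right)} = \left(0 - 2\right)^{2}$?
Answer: $0$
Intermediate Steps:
$o{\left(V,q \right)} = 4$ ($o{\left(V,q \right)} = \left(-2\right)^{2} = 4$)
$F{\left(p,S \right)} = S + S p$
$l{\left(f,b \right)} = -15 - 3 f$ ($l{\left(f,b \right)} = -3 + \left(-2 - 1\right) \left(4 + f\right) = -3 - 3 \left(4 + f\right) = -3 - \left(12 + 3 f\right) = -15 - 3 f$)
$l{\left(3,6 \right)} F{\left(-1,24 \right)} = \left(-15 - 9\right) 24 \left(1 - 1\right) = \left(-15 - 9\right) 24 \cdot 0 = \left(-24\right) 0 = 0$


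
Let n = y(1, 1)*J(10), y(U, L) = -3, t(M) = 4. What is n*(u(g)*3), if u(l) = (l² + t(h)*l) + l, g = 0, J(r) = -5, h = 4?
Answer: 0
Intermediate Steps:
u(l) = l² + 5*l (u(l) = (l² + 4*l) + l = l² + 5*l)
n = 15 (n = -3*(-5) = 15)
n*(u(g)*3) = 15*((0*(5 + 0))*3) = 15*((0*5)*3) = 15*(0*3) = 15*0 = 0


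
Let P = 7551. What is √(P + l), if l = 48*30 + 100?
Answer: √9091 ≈ 95.347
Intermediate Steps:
l = 1540 (l = 1440 + 100 = 1540)
√(P + l) = √(7551 + 1540) = √9091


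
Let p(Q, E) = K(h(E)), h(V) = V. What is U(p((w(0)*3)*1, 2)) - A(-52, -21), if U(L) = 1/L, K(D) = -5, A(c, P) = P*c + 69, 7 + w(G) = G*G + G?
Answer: -5806/5 ≈ -1161.2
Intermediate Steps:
w(G) = -7 + G + G² (w(G) = -7 + (G*G + G) = -7 + (G² + G) = -7 + (G + G²) = -7 + G + G²)
A(c, P) = 69 + P*c
p(Q, E) = -5
U(p((w(0)*3)*1, 2)) - A(-52, -21) = 1/(-5) - (69 - 21*(-52)) = -⅕ - (69 + 1092) = -⅕ - 1*1161 = -⅕ - 1161 = -5806/5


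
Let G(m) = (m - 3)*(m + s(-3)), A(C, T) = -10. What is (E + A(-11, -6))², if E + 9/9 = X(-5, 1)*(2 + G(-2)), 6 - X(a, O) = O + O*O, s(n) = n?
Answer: 9409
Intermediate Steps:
X(a, O) = 6 - O - O² (X(a, O) = 6 - (O + O*O) = 6 - (O + O²) = 6 + (-O - O²) = 6 - O - O²)
G(m) = (-3 + m)² (G(m) = (m - 3)*(m - 3) = (-3 + m)*(-3 + m) = (-3 + m)²)
E = 107 (E = -1 + (6 - 1*1 - 1*1²)*(2 + (9 + (-2)² - 6*(-2))) = -1 + (6 - 1 - 1*1)*(2 + (9 + 4 + 12)) = -1 + (6 - 1 - 1)*(2 + 25) = -1 + 4*27 = -1 + 108 = 107)
(E + A(-11, -6))² = (107 - 10)² = 97² = 9409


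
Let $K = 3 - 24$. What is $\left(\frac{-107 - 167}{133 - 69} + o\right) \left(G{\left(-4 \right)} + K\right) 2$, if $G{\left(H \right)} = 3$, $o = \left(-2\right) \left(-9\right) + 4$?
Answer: $- \frac{5103}{8} \approx -637.88$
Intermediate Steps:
$o = 22$ ($o = 18 + 4 = 22$)
$K = -21$ ($K = 3 - 24 = -21$)
$\left(\frac{-107 - 167}{133 - 69} + o\right) \left(G{\left(-4 \right)} + K\right) 2 = \left(\frac{-107 - 167}{133 - 69} + 22\right) \left(3 - 21\right) 2 = \left(- \frac{274}{64} + 22\right) \left(\left(-18\right) 2\right) = \left(\left(-274\right) \frac{1}{64} + 22\right) \left(-36\right) = \left(- \frac{137}{32} + 22\right) \left(-36\right) = \frac{567}{32} \left(-36\right) = - \frac{5103}{8}$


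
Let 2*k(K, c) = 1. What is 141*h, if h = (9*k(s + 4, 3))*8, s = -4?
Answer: 5076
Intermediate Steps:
k(K, c) = 1/2 (k(K, c) = (1/2)*1 = 1/2)
h = 36 (h = (9*(1/2))*8 = (9/2)*8 = 36)
141*h = 141*36 = 5076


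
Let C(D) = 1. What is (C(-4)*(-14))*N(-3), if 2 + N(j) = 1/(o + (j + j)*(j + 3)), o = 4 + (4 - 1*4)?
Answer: 49/2 ≈ 24.500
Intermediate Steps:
o = 4 (o = 4 + (4 - 4) = 4 + 0 = 4)
N(j) = -2 + 1/(4 + 2*j*(3 + j)) (N(j) = -2 + 1/(4 + (j + j)*(j + 3)) = -2 + 1/(4 + (2*j)*(3 + j)) = -2 + 1/(4 + 2*j*(3 + j)))
(C(-4)*(-14))*N(-3) = (1*(-14))*((-7 - 12*(-3) - 4*(-3)²)/(2*(2 + (-3)² + 3*(-3)))) = -7*(-7 + 36 - 4*9)/(2 + 9 - 9) = -7*(-7 + 36 - 36)/2 = -7*(-7)/2 = -14*(-7/4) = 49/2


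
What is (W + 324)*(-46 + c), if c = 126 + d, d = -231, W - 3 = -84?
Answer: -36693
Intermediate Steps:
W = -81 (W = 3 - 84 = -81)
c = -105 (c = 126 - 231 = -105)
(W + 324)*(-46 + c) = (-81 + 324)*(-46 - 105) = 243*(-151) = -36693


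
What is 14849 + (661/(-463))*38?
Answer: 6849969/463 ≈ 14795.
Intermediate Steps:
14849 + (661/(-463))*38 = 14849 + (661*(-1/463))*38 = 14849 - 661/463*38 = 14849 - 25118/463 = 6849969/463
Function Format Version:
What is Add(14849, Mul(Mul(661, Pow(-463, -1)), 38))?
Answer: Rational(6849969, 463) ≈ 14795.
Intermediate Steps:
Add(14849, Mul(Mul(661, Pow(-463, -1)), 38)) = Add(14849, Mul(Mul(661, Rational(-1, 463)), 38)) = Add(14849, Mul(Rational(-661, 463), 38)) = Add(14849, Rational(-25118, 463)) = Rational(6849969, 463)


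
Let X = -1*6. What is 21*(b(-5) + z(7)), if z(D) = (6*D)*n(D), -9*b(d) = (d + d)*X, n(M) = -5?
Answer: -4550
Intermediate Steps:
X = -6
b(d) = 4*d/3 (b(d) = -(d + d)*(-6)/9 = -2*d*(-6)/9 = -(-4)*d/3 = 4*d/3)
z(D) = -30*D (z(D) = (6*D)*(-5) = -30*D)
21*(b(-5) + z(7)) = 21*((4/3)*(-5) - 30*7) = 21*(-20/3 - 210) = 21*(-650/3) = -4550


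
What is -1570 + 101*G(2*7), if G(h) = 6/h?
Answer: -10687/7 ≈ -1526.7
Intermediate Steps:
-1570 + 101*G(2*7) = -1570 + 101*(6/((2*7))) = -1570 + 101*(6/14) = -1570 + 101*(6*(1/14)) = -1570 + 101*(3/7) = -1570 + 303/7 = -10687/7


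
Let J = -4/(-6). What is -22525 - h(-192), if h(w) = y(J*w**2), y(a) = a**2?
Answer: -604002301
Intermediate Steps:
J = 2/3 (J = -4*(-1/6) = 2/3 ≈ 0.66667)
h(w) = 4*w**4/9 (h(w) = (2*w**2/3)**2 = 4*w**4/9)
-22525 - h(-192) = -22525 - 4*(-192)**4/9 = -22525 - 4*1358954496/9 = -22525 - 1*603979776 = -22525 - 603979776 = -604002301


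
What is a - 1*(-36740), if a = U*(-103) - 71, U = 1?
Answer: 36566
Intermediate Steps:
a = -174 (a = 1*(-103) - 71 = -103 - 71 = -174)
a - 1*(-36740) = -174 - 1*(-36740) = -174 + 36740 = 36566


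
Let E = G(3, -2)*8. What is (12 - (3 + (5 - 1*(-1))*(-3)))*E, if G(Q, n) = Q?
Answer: 648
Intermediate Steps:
E = 24 (E = 3*8 = 24)
(12 - (3 + (5 - 1*(-1))*(-3)))*E = (12 - (3 + (5 - 1*(-1))*(-3)))*24 = (12 - (3 + (5 + 1)*(-3)))*24 = (12 - (3 + 6*(-3)))*24 = (12 - (3 - 18))*24 = (12 - 1*(-15))*24 = (12 + 15)*24 = 27*24 = 648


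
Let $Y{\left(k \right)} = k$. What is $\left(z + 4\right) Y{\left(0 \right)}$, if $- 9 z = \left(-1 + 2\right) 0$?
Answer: $0$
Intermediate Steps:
$z = 0$ ($z = - \frac{\left(-1 + 2\right) 0}{9} = - \frac{1 \cdot 0}{9} = \left(- \frac{1}{9}\right) 0 = 0$)
$\left(z + 4\right) Y{\left(0 \right)} = \left(0 + 4\right) 0 = 4 \cdot 0 = 0$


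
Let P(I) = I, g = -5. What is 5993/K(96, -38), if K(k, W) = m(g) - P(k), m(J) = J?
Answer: -5993/101 ≈ -59.337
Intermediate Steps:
K(k, W) = -5 - k
5993/K(96, -38) = 5993/(-5 - 1*96) = 5993/(-5 - 96) = 5993/(-101) = 5993*(-1/101) = -5993/101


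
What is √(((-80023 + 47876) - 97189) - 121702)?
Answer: I*√251038 ≈ 501.04*I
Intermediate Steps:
√(((-80023 + 47876) - 97189) - 121702) = √((-32147 - 97189) - 121702) = √(-129336 - 121702) = √(-251038) = I*√251038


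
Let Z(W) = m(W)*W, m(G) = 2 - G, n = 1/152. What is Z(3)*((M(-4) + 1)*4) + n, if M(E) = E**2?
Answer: -31007/152 ≈ -203.99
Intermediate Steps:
n = 1/152 ≈ 0.0065789
Z(W) = W*(2 - W) (Z(W) = (2 - W)*W = W*(2 - W))
Z(3)*((M(-4) + 1)*4) + n = (3*(2 - 1*3))*(((-4)**2 + 1)*4) + 1/152 = (3*(2 - 3))*((16 + 1)*4) + 1/152 = (3*(-1))*(17*4) + 1/152 = -3*68 + 1/152 = -204 + 1/152 = -31007/152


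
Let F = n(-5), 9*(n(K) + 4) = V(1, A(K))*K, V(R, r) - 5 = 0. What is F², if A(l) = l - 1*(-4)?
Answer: 3721/81 ≈ 45.938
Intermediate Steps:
A(l) = 4 + l (A(l) = l + 4 = 4 + l)
V(R, r) = 5 (V(R, r) = 5 + 0 = 5)
n(K) = -4 + 5*K/9 (n(K) = -4 + (5*K)/9 = -4 + 5*K/9)
F = -61/9 (F = -4 + (5/9)*(-5) = -4 - 25/9 = -61/9 ≈ -6.7778)
F² = (-61/9)² = 3721/81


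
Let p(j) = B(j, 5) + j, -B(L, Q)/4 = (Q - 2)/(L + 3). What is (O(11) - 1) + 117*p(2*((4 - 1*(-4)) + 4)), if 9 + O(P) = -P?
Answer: 2735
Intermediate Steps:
B(L, Q) = -4*(-2 + Q)/(3 + L) (B(L, Q) = -4*(Q - 2)/(L + 3) = -4*(-2 + Q)/(3 + L))
O(P) = -9 - P
p(j) = j - 12/(3 + j) (p(j) = 4*(2 - 1*5)/(3 + j) + j = 4*(2 - 5)/(3 + j) + j = 4*(-3)/(3 + j) + j = -12/(3 + j) + j = j - 12/(3 + j))
(O(11) - 1) + 117*p(2*((4 - 1*(-4)) + 4)) = ((-9 - 1*11) - 1) + 117*((-12 + (2*((4 - 1*(-4)) + 4))*(3 + 2*((4 - 1*(-4)) + 4)))/(3 + 2*((4 - 1*(-4)) + 4))) = ((-9 - 11) - 1) + 117*((-12 + (2*((4 + 4) + 4))*(3 + 2*((4 + 4) + 4)))/(3 + 2*((4 + 4) + 4))) = (-20 - 1) + 117*((-12 + (2*(8 + 4))*(3 + 2*(8 + 4)))/(3 + 2*(8 + 4))) = -21 + 117*((-12 + (2*12)*(3 + 2*12))/(3 + 2*12)) = -21 + 117*((-12 + 24*(3 + 24))/(3 + 24)) = -21 + 117*((-12 + 24*27)/27) = -21 + 117*((-12 + 648)/27) = -21 + 117*((1/27)*636) = -21 + 117*(212/9) = -21 + 2756 = 2735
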